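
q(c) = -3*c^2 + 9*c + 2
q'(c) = 9 - 6*c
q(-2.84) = -47.76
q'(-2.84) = 26.04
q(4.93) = -26.54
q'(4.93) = -20.58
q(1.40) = 8.72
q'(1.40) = 0.60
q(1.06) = 8.17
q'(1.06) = 2.64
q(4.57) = -19.52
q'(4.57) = -18.42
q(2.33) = 6.68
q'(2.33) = -4.98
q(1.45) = 8.74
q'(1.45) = 0.30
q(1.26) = 8.58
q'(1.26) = 1.44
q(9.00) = -160.00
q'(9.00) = -45.00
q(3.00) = 2.00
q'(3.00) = -9.00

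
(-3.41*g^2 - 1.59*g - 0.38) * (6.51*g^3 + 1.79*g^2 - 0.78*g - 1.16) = -22.1991*g^5 - 16.4548*g^4 - 2.6601*g^3 + 4.5156*g^2 + 2.1408*g + 0.4408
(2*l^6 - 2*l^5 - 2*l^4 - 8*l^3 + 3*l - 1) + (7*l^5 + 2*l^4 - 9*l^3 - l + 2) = 2*l^6 + 5*l^5 - 17*l^3 + 2*l + 1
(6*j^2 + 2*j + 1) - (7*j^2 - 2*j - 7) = -j^2 + 4*j + 8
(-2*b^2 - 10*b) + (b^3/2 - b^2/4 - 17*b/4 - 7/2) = b^3/2 - 9*b^2/4 - 57*b/4 - 7/2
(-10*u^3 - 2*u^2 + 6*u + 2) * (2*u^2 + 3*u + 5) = -20*u^5 - 34*u^4 - 44*u^3 + 12*u^2 + 36*u + 10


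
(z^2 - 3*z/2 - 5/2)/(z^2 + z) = (z - 5/2)/z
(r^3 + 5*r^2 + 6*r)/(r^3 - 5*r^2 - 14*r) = (r + 3)/(r - 7)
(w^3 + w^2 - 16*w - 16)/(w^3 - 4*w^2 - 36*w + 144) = (w^2 + 5*w + 4)/(w^2 - 36)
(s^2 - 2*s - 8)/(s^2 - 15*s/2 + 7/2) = 2*(s^2 - 2*s - 8)/(2*s^2 - 15*s + 7)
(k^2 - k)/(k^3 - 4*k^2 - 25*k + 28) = k/(k^2 - 3*k - 28)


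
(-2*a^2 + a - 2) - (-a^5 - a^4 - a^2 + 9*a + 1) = a^5 + a^4 - a^2 - 8*a - 3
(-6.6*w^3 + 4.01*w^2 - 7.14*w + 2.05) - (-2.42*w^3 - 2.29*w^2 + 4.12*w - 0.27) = -4.18*w^3 + 6.3*w^2 - 11.26*w + 2.32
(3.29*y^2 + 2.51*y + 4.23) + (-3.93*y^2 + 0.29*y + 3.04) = -0.64*y^2 + 2.8*y + 7.27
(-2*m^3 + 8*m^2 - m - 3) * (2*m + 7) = -4*m^4 + 2*m^3 + 54*m^2 - 13*m - 21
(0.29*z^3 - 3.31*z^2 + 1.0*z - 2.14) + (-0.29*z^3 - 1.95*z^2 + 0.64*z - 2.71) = -5.26*z^2 + 1.64*z - 4.85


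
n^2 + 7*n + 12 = (n + 3)*(n + 4)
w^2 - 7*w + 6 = (w - 6)*(w - 1)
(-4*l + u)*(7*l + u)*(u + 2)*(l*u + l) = -28*l^3*u^2 - 84*l^3*u - 56*l^3 + 3*l^2*u^3 + 9*l^2*u^2 + 6*l^2*u + l*u^4 + 3*l*u^3 + 2*l*u^2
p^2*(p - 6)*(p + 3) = p^4 - 3*p^3 - 18*p^2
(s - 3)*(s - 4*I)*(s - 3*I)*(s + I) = s^4 - 3*s^3 - 6*I*s^3 - 5*s^2 + 18*I*s^2 + 15*s - 12*I*s + 36*I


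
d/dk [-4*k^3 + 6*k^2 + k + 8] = -12*k^2 + 12*k + 1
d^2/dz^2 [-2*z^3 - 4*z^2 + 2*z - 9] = -12*z - 8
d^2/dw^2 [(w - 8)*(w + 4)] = 2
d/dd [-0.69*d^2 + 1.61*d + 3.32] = 1.61 - 1.38*d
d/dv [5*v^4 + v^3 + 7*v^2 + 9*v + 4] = 20*v^3 + 3*v^2 + 14*v + 9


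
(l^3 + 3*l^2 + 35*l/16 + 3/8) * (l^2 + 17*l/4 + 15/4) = l^5 + 29*l^4/4 + 299*l^3/16 + 1339*l^2/64 + 627*l/64 + 45/32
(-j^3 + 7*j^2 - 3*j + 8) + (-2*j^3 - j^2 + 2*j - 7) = -3*j^3 + 6*j^2 - j + 1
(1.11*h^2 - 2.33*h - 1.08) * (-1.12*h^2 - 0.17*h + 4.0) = -1.2432*h^4 + 2.4209*h^3 + 6.0457*h^2 - 9.1364*h - 4.32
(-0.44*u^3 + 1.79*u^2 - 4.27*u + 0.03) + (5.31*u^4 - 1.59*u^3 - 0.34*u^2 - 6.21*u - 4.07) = 5.31*u^4 - 2.03*u^3 + 1.45*u^2 - 10.48*u - 4.04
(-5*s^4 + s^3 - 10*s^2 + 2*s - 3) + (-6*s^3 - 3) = -5*s^4 - 5*s^3 - 10*s^2 + 2*s - 6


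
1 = 1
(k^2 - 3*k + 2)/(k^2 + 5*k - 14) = (k - 1)/(k + 7)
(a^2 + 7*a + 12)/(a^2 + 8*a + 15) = (a + 4)/(a + 5)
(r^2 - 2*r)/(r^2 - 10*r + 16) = r/(r - 8)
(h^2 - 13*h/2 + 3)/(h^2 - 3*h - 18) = (h - 1/2)/(h + 3)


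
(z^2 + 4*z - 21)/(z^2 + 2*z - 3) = (z^2 + 4*z - 21)/(z^2 + 2*z - 3)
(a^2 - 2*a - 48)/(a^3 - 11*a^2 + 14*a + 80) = (a + 6)/(a^2 - 3*a - 10)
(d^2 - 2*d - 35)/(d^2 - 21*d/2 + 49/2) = 2*(d + 5)/(2*d - 7)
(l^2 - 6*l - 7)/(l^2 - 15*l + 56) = (l + 1)/(l - 8)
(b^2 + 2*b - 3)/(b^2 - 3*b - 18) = (b - 1)/(b - 6)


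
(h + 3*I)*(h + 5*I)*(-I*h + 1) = -I*h^3 + 9*h^2 + 23*I*h - 15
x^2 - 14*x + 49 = (x - 7)^2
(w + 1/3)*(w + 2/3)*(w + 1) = w^3 + 2*w^2 + 11*w/9 + 2/9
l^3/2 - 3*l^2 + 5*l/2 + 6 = (l/2 + 1/2)*(l - 4)*(l - 3)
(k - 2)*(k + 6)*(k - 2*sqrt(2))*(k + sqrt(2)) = k^4 - sqrt(2)*k^3 + 4*k^3 - 16*k^2 - 4*sqrt(2)*k^2 - 16*k + 12*sqrt(2)*k + 48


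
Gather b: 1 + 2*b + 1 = 2*b + 2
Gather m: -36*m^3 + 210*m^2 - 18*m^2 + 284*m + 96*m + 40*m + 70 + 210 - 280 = -36*m^3 + 192*m^2 + 420*m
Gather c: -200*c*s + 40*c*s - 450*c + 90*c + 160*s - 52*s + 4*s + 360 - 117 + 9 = c*(-160*s - 360) + 112*s + 252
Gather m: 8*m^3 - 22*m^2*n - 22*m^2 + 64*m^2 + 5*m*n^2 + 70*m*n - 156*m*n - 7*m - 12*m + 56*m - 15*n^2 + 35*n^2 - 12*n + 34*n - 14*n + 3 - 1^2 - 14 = 8*m^3 + m^2*(42 - 22*n) + m*(5*n^2 - 86*n + 37) + 20*n^2 + 8*n - 12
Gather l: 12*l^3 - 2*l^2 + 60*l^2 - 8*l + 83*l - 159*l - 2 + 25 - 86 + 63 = 12*l^3 + 58*l^2 - 84*l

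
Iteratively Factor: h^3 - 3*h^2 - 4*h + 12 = (h - 3)*(h^2 - 4) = (h - 3)*(h + 2)*(h - 2)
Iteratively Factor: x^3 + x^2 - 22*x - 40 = (x - 5)*(x^2 + 6*x + 8) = (x - 5)*(x + 4)*(x + 2)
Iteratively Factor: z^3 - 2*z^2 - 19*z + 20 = (z + 4)*(z^2 - 6*z + 5) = (z - 5)*(z + 4)*(z - 1)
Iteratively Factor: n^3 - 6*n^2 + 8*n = (n - 4)*(n^2 - 2*n) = n*(n - 4)*(n - 2)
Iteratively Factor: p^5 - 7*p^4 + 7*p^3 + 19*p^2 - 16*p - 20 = (p - 2)*(p^4 - 5*p^3 - 3*p^2 + 13*p + 10) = (p - 2)*(p + 1)*(p^3 - 6*p^2 + 3*p + 10) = (p - 2)^2*(p + 1)*(p^2 - 4*p - 5) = (p - 2)^2*(p + 1)^2*(p - 5)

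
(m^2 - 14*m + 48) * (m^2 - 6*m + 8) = m^4 - 20*m^3 + 140*m^2 - 400*m + 384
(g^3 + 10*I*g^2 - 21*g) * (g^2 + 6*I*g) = g^5 + 16*I*g^4 - 81*g^3 - 126*I*g^2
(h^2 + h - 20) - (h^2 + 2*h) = -h - 20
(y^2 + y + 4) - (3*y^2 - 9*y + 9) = -2*y^2 + 10*y - 5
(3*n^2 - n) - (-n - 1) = 3*n^2 + 1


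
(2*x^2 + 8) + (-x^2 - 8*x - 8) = x^2 - 8*x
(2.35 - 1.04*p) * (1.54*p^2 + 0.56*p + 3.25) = -1.6016*p^3 + 3.0366*p^2 - 2.064*p + 7.6375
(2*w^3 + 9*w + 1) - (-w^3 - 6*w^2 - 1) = 3*w^3 + 6*w^2 + 9*w + 2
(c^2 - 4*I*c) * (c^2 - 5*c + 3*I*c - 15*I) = c^4 - 5*c^3 - I*c^3 + 12*c^2 + 5*I*c^2 - 60*c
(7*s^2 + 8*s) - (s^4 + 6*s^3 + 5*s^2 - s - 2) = -s^4 - 6*s^3 + 2*s^2 + 9*s + 2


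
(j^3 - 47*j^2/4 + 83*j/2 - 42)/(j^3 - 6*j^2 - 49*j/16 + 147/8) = 4*(j - 4)/(4*j + 7)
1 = 1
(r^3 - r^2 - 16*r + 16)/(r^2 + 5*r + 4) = (r^2 - 5*r + 4)/(r + 1)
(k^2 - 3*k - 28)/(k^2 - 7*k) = (k + 4)/k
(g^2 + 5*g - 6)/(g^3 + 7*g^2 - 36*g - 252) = (g - 1)/(g^2 + g - 42)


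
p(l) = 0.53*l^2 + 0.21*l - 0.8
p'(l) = 1.06*l + 0.21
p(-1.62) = 0.25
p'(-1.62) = -1.51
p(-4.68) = 9.83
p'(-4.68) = -4.75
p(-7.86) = 30.29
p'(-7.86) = -8.12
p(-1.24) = -0.25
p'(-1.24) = -1.10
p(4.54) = 11.08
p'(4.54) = 5.02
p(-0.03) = -0.81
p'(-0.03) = 0.18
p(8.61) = 40.30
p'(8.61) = 9.34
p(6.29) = 21.49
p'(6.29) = 6.88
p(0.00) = -0.80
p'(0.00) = 0.21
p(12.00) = 78.04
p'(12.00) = 12.93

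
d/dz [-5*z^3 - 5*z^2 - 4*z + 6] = -15*z^2 - 10*z - 4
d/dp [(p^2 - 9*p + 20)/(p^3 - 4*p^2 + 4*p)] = (-p^3 + 16*p^2 - 60*p + 40)/(p^2*(p^3 - 6*p^2 + 12*p - 8))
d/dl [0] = 0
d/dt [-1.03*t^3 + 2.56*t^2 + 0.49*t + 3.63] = -3.09*t^2 + 5.12*t + 0.49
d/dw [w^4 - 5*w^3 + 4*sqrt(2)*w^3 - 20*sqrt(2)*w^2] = w*(4*w^2 - 15*w + 12*sqrt(2)*w - 40*sqrt(2))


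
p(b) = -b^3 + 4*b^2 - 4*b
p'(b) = -3*b^2 + 8*b - 4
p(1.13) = -0.86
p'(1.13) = 1.21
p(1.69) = -0.16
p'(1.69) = 0.95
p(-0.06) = 0.25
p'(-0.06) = -4.49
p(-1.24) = 13.02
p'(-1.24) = -18.53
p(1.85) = -0.04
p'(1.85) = 0.53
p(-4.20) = 161.45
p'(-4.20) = -90.52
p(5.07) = -47.78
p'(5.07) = -40.55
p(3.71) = -10.85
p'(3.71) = -15.61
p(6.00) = -96.00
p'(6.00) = -64.00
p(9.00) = -441.00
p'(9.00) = -175.00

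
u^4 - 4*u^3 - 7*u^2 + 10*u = u*(u - 5)*(u - 1)*(u + 2)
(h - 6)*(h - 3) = h^2 - 9*h + 18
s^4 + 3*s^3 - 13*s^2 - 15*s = s*(s - 3)*(s + 1)*(s + 5)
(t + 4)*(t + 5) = t^2 + 9*t + 20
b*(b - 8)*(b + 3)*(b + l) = b^4 + b^3*l - 5*b^3 - 5*b^2*l - 24*b^2 - 24*b*l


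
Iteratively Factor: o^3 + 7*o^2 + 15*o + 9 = (o + 3)*(o^2 + 4*o + 3) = (o + 3)^2*(o + 1)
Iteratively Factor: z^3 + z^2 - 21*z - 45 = (z - 5)*(z^2 + 6*z + 9) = (z - 5)*(z + 3)*(z + 3)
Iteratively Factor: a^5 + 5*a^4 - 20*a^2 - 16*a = (a - 2)*(a^4 + 7*a^3 + 14*a^2 + 8*a) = (a - 2)*(a + 1)*(a^3 + 6*a^2 + 8*a) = a*(a - 2)*(a + 1)*(a^2 + 6*a + 8) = a*(a - 2)*(a + 1)*(a + 2)*(a + 4)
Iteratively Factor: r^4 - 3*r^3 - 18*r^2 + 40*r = (r - 5)*(r^3 + 2*r^2 - 8*r) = (r - 5)*(r + 4)*(r^2 - 2*r) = (r - 5)*(r - 2)*(r + 4)*(r)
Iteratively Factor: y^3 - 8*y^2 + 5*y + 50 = (y + 2)*(y^2 - 10*y + 25) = (y - 5)*(y + 2)*(y - 5)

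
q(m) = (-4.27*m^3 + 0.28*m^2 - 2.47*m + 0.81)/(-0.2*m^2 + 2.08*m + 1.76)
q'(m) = (0.4*m - 2.08)*(-4.27*m^3 + 0.28*m^2 - 2.47*m + 0.81)/(-0.2*m^2 + 2.08*m + 1.76)^2 + (-12.81*m^2 + 0.56*m - 2.47)/(-0.2*m^2 + 2.08*m + 1.76)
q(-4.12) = -30.81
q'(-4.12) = 10.52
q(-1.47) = -10.76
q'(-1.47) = 1.31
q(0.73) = -0.79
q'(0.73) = -2.36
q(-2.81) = -18.49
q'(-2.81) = 8.12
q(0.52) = -0.36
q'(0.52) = -1.78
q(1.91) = -6.52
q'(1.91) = -7.90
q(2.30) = -10.09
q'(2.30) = -10.43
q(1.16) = -2.14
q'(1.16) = -4.00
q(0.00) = 0.46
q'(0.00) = -1.95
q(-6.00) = -52.90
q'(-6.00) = 12.83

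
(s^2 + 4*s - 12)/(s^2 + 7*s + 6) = (s - 2)/(s + 1)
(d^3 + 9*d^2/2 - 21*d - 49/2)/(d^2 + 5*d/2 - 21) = (d^2 + 8*d + 7)/(d + 6)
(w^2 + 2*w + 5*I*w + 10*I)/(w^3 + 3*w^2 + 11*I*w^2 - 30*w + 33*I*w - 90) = (w + 2)/(w^2 + w*(3 + 6*I) + 18*I)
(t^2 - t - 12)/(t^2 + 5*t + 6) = (t - 4)/(t + 2)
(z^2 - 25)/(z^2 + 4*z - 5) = (z - 5)/(z - 1)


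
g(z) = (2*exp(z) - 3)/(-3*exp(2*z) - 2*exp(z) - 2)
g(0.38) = 0.01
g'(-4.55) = -0.03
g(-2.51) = 1.30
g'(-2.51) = -0.19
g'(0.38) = -0.27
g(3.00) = -0.03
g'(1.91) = 0.04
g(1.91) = -0.07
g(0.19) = 0.07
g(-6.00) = 1.49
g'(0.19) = -0.36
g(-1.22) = 0.84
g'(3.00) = 0.03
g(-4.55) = 1.47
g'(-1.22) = -0.54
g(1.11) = -0.09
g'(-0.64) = -0.62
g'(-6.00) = -0.00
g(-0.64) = 0.50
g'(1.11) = -0.02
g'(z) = (2*exp(z) - 3)*(6*exp(2*z) + 2*exp(z))/(-3*exp(2*z) - 2*exp(z) - 2)^2 + 2*exp(z)/(-3*exp(2*z) - 2*exp(z) - 2) = (6*exp(2*z) - 18*exp(z) - 10)*exp(z)/(9*exp(4*z) + 12*exp(3*z) + 16*exp(2*z) + 8*exp(z) + 4)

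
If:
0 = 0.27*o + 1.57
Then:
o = -5.81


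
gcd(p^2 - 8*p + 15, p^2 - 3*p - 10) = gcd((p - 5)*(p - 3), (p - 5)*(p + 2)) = p - 5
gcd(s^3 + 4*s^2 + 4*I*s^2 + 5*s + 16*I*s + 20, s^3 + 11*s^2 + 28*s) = s + 4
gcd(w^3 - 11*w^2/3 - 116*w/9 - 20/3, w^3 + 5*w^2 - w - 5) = 1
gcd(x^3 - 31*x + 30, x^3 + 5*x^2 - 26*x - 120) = x^2 + x - 30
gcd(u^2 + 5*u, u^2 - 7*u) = u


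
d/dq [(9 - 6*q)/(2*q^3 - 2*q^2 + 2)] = 3*(-2*q^3 + 2*q^2 + q*(2*q - 3)*(3*q - 2) - 2)/(2*(q^3 - q^2 + 1)^2)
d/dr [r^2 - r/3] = 2*r - 1/3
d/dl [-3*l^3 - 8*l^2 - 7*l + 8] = -9*l^2 - 16*l - 7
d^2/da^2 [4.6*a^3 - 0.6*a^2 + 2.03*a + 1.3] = 27.6*a - 1.2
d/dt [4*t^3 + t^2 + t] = 12*t^2 + 2*t + 1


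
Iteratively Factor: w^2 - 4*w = (w - 4)*(w)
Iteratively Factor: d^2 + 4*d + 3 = (d + 1)*(d + 3)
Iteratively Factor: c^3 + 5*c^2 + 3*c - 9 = (c + 3)*(c^2 + 2*c - 3) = (c + 3)^2*(c - 1)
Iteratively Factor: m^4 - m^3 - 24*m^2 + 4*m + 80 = (m + 2)*(m^3 - 3*m^2 - 18*m + 40) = (m + 2)*(m + 4)*(m^2 - 7*m + 10) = (m - 5)*(m + 2)*(m + 4)*(m - 2)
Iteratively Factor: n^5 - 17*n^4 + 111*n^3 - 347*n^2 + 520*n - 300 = (n - 5)*(n^4 - 12*n^3 + 51*n^2 - 92*n + 60) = (n - 5)^2*(n^3 - 7*n^2 + 16*n - 12) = (n - 5)^2*(n - 3)*(n^2 - 4*n + 4) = (n - 5)^2*(n - 3)*(n - 2)*(n - 2)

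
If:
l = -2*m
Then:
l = -2*m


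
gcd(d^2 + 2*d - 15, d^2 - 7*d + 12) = d - 3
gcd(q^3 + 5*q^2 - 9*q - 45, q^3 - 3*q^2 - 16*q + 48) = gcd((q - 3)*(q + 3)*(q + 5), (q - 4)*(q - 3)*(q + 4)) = q - 3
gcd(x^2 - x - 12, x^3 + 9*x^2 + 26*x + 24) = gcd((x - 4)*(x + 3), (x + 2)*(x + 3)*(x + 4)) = x + 3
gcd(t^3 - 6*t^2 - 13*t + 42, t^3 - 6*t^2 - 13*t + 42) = t^3 - 6*t^2 - 13*t + 42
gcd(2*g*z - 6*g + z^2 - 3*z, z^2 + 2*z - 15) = z - 3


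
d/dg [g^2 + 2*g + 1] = 2*g + 2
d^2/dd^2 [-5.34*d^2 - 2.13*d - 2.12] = -10.6800000000000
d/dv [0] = 0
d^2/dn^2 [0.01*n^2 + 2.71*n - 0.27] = 0.0200000000000000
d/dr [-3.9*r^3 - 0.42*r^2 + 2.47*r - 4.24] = -11.7*r^2 - 0.84*r + 2.47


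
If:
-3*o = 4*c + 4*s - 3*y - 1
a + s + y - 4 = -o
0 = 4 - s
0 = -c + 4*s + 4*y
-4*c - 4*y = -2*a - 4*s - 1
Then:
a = 111/4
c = 177/10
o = -1127/40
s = 4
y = 17/40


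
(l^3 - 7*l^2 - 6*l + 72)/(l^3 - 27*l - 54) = (l - 4)/(l + 3)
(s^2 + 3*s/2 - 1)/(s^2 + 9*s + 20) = (s^2 + 3*s/2 - 1)/(s^2 + 9*s + 20)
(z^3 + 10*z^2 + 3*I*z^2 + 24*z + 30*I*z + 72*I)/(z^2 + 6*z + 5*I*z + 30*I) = (z^2 + z*(4 + 3*I) + 12*I)/(z + 5*I)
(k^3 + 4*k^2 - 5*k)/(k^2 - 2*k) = (k^2 + 4*k - 5)/(k - 2)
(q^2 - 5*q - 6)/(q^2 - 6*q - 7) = (q - 6)/(q - 7)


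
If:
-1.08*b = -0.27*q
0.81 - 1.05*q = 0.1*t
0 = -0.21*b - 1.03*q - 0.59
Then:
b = -0.14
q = -0.55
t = 13.82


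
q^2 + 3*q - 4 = (q - 1)*(q + 4)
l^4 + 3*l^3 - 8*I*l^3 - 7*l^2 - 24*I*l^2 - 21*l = l*(l + 3)*(l - 7*I)*(l - I)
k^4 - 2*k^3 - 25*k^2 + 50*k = k*(k - 5)*(k - 2)*(k + 5)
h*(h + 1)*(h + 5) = h^3 + 6*h^2 + 5*h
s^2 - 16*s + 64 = (s - 8)^2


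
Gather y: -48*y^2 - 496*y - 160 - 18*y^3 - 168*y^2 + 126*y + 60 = -18*y^3 - 216*y^2 - 370*y - 100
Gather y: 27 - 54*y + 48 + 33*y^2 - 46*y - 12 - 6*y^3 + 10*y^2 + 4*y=-6*y^3 + 43*y^2 - 96*y + 63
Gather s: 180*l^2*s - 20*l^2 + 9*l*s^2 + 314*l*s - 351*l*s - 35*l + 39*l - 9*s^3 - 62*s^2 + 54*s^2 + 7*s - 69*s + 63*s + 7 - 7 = -20*l^2 + 4*l - 9*s^3 + s^2*(9*l - 8) + s*(180*l^2 - 37*l + 1)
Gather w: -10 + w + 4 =w - 6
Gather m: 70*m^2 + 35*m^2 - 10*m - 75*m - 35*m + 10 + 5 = 105*m^2 - 120*m + 15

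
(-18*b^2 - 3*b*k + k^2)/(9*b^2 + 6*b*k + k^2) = (-6*b + k)/(3*b + k)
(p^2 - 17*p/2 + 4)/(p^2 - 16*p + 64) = (p - 1/2)/(p - 8)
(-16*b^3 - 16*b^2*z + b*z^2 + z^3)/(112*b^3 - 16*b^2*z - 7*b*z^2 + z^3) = (b + z)/(-7*b + z)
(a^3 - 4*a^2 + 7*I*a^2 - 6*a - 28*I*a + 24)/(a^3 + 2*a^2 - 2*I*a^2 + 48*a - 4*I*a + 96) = (a^2 + a*(-4 + I) - 4*I)/(a^2 + a*(2 - 8*I) - 16*I)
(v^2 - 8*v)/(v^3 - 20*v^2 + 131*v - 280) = v/(v^2 - 12*v + 35)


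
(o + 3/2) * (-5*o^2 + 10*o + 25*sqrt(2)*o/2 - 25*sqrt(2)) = -5*o^3 + 5*o^2/2 + 25*sqrt(2)*o^2/2 - 25*sqrt(2)*o/4 + 15*o - 75*sqrt(2)/2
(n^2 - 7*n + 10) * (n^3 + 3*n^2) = n^5 - 4*n^4 - 11*n^3 + 30*n^2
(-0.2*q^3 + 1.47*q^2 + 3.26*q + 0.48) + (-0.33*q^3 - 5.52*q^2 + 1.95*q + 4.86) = -0.53*q^3 - 4.05*q^2 + 5.21*q + 5.34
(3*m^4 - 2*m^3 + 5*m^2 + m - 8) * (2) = 6*m^4 - 4*m^3 + 10*m^2 + 2*m - 16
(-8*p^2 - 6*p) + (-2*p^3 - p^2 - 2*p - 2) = -2*p^3 - 9*p^2 - 8*p - 2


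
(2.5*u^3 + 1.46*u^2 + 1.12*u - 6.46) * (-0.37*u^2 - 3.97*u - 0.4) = -0.925*u^5 - 10.4652*u^4 - 7.2106*u^3 - 2.6402*u^2 + 25.1982*u + 2.584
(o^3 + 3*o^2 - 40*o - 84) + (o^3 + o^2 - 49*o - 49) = 2*o^3 + 4*o^2 - 89*o - 133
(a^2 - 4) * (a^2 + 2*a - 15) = a^4 + 2*a^3 - 19*a^2 - 8*a + 60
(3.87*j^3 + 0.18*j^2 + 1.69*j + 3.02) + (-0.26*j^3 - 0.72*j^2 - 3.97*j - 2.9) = 3.61*j^3 - 0.54*j^2 - 2.28*j + 0.12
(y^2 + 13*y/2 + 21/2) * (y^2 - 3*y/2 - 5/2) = y^4 + 5*y^3 - 7*y^2/4 - 32*y - 105/4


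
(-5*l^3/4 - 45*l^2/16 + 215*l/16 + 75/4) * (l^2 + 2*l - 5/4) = -5*l^5/4 - 85*l^4/16 + 75*l^3/8 + 3145*l^2/64 + 1325*l/64 - 375/16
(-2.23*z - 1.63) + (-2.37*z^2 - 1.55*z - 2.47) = -2.37*z^2 - 3.78*z - 4.1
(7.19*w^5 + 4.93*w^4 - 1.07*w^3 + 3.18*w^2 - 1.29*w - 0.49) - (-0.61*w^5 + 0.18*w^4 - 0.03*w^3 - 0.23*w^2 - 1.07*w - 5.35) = 7.8*w^5 + 4.75*w^4 - 1.04*w^3 + 3.41*w^2 - 0.22*w + 4.86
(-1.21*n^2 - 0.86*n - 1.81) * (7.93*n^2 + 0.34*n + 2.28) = -9.5953*n^4 - 7.2312*n^3 - 17.4045*n^2 - 2.5762*n - 4.1268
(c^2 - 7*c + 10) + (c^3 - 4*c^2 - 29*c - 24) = c^3 - 3*c^2 - 36*c - 14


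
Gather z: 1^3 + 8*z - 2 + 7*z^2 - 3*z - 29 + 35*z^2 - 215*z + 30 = 42*z^2 - 210*z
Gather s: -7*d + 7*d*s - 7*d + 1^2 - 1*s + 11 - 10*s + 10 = -14*d + s*(7*d - 11) + 22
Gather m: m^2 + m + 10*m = m^2 + 11*m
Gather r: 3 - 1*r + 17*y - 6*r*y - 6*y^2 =r*(-6*y - 1) - 6*y^2 + 17*y + 3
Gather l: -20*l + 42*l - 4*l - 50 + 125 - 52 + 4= 18*l + 27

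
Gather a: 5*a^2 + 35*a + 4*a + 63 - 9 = 5*a^2 + 39*a + 54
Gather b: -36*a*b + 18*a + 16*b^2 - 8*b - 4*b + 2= 18*a + 16*b^2 + b*(-36*a - 12) + 2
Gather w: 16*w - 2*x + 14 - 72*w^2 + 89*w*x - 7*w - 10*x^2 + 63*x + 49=-72*w^2 + w*(89*x + 9) - 10*x^2 + 61*x + 63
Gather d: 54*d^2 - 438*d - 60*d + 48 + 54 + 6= 54*d^2 - 498*d + 108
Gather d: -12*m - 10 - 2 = -12*m - 12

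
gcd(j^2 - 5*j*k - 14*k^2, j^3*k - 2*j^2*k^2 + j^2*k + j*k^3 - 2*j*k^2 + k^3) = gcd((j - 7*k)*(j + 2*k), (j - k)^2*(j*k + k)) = 1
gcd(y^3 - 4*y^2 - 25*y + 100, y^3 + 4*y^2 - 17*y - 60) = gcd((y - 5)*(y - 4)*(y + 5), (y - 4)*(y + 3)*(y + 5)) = y^2 + y - 20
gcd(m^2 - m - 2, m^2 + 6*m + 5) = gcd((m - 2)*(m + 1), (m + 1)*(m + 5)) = m + 1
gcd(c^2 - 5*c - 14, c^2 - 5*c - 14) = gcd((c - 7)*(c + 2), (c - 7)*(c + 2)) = c^2 - 5*c - 14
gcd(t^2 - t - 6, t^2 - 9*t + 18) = t - 3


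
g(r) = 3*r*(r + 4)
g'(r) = 6*r + 12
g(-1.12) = -9.68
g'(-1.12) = 5.28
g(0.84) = 12.20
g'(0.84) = 17.04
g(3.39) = 75.16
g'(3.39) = 32.34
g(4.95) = 132.91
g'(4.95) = 41.70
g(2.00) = 36.00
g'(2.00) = 24.00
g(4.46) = 113.19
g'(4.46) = 38.76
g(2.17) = 40.17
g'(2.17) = 25.02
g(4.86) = 129.18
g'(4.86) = 41.16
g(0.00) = 0.00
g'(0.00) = 12.00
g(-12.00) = 288.00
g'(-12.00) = -60.00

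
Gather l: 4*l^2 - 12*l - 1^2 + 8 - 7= 4*l^2 - 12*l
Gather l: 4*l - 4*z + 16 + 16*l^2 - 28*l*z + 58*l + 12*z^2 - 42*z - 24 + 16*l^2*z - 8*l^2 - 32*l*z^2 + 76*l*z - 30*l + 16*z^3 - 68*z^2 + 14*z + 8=l^2*(16*z + 8) + l*(-32*z^2 + 48*z + 32) + 16*z^3 - 56*z^2 - 32*z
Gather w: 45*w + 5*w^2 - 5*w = 5*w^2 + 40*w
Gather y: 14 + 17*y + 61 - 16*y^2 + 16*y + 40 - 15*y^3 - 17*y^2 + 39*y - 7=-15*y^3 - 33*y^2 + 72*y + 108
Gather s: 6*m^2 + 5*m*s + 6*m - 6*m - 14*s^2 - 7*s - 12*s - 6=6*m^2 - 14*s^2 + s*(5*m - 19) - 6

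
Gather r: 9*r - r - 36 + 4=8*r - 32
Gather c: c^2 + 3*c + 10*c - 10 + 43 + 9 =c^2 + 13*c + 42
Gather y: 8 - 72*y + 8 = 16 - 72*y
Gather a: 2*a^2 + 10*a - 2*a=2*a^2 + 8*a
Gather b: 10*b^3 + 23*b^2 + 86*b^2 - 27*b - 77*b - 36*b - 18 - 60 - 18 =10*b^3 + 109*b^2 - 140*b - 96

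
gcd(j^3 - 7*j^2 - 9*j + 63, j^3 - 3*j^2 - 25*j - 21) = j^2 - 4*j - 21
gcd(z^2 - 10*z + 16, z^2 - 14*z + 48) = z - 8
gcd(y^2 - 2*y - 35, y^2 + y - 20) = y + 5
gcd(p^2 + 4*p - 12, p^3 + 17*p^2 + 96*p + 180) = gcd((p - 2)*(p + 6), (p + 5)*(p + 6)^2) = p + 6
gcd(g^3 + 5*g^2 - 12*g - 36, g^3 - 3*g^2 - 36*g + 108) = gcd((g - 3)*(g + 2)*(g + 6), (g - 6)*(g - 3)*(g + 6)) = g^2 + 3*g - 18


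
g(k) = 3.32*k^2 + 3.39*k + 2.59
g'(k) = 6.64*k + 3.39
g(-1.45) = 4.65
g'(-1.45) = -6.24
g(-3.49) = 31.20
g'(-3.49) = -19.78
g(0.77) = 7.17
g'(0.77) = 8.50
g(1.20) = 11.44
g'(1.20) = 11.36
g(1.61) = 16.65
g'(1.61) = 14.08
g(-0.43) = 1.75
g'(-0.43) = 0.53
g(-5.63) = 88.74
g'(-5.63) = -33.99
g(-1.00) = 2.52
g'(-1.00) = -3.25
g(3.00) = 42.64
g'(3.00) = 23.31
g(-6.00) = 101.77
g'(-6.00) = -36.45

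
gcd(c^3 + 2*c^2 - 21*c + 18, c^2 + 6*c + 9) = 1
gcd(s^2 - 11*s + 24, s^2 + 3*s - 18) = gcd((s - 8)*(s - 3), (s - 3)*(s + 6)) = s - 3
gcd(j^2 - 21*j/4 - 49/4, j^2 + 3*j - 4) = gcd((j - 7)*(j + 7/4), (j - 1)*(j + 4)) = 1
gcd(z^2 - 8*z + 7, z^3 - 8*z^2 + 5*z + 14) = z - 7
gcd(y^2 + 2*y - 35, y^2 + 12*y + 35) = y + 7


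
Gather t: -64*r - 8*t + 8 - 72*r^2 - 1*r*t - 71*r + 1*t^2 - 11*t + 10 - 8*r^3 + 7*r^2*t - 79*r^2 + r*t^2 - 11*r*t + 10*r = -8*r^3 - 151*r^2 - 125*r + t^2*(r + 1) + t*(7*r^2 - 12*r - 19) + 18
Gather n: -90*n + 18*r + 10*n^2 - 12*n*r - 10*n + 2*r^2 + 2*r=10*n^2 + n*(-12*r - 100) + 2*r^2 + 20*r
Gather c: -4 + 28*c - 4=28*c - 8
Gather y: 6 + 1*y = y + 6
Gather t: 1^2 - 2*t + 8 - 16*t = 9 - 18*t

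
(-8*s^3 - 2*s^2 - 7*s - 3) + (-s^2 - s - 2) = -8*s^3 - 3*s^2 - 8*s - 5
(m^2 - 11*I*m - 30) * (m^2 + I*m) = m^4 - 10*I*m^3 - 19*m^2 - 30*I*m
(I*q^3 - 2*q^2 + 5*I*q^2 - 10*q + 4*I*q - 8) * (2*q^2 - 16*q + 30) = 2*I*q^5 - 4*q^4 - 6*I*q^4 + 12*q^3 - 42*I*q^3 + 84*q^2 + 86*I*q^2 - 172*q + 120*I*q - 240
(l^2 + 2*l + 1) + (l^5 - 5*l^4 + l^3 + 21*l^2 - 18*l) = l^5 - 5*l^4 + l^3 + 22*l^2 - 16*l + 1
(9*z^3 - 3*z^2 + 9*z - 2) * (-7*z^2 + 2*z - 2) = -63*z^5 + 39*z^4 - 87*z^3 + 38*z^2 - 22*z + 4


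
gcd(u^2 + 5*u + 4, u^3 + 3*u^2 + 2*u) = u + 1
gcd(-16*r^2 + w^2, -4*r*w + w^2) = 4*r - w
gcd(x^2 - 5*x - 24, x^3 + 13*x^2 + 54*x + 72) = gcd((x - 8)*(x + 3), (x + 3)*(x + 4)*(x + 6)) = x + 3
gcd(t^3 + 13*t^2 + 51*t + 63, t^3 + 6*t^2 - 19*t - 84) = t^2 + 10*t + 21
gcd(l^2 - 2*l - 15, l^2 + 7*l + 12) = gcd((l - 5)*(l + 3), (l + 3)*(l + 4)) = l + 3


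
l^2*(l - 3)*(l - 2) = l^4 - 5*l^3 + 6*l^2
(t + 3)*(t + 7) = t^2 + 10*t + 21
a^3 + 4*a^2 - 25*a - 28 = (a - 4)*(a + 1)*(a + 7)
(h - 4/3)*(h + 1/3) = h^2 - h - 4/9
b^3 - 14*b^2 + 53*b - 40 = (b - 8)*(b - 5)*(b - 1)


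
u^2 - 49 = (u - 7)*(u + 7)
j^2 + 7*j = j*(j + 7)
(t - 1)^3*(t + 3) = t^4 - 6*t^2 + 8*t - 3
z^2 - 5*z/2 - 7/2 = (z - 7/2)*(z + 1)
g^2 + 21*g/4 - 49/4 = (g - 7/4)*(g + 7)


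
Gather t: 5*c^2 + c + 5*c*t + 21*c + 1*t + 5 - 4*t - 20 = 5*c^2 + 22*c + t*(5*c - 3) - 15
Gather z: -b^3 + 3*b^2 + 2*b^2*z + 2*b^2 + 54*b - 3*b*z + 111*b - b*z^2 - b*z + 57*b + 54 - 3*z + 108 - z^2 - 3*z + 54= -b^3 + 5*b^2 + 222*b + z^2*(-b - 1) + z*(2*b^2 - 4*b - 6) + 216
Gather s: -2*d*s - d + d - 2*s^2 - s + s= -2*d*s - 2*s^2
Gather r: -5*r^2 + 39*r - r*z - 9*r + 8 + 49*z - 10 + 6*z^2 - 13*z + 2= -5*r^2 + r*(30 - z) + 6*z^2 + 36*z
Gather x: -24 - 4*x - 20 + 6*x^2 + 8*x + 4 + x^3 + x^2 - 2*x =x^3 + 7*x^2 + 2*x - 40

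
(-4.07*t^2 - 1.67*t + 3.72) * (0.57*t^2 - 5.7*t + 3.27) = -2.3199*t^4 + 22.2471*t^3 - 1.6695*t^2 - 26.6649*t + 12.1644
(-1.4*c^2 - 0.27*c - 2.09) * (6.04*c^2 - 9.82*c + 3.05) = -8.456*c^4 + 12.1172*c^3 - 14.2422*c^2 + 19.7003*c - 6.3745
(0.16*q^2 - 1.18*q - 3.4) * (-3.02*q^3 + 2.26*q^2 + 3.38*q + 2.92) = -0.4832*q^5 + 3.9252*q^4 + 8.142*q^3 - 11.2052*q^2 - 14.9376*q - 9.928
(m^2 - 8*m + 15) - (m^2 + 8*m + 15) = -16*m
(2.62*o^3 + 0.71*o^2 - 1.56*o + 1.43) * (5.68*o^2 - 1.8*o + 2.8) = 14.8816*o^5 - 0.6832*o^4 - 2.8028*o^3 + 12.9184*o^2 - 6.942*o + 4.004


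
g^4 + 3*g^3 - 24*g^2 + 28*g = g*(g - 2)^2*(g + 7)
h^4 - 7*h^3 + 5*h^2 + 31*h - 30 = (h - 5)*(h - 3)*(h - 1)*(h + 2)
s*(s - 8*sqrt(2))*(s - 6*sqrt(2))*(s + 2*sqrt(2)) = s^4 - 12*sqrt(2)*s^3 + 40*s^2 + 192*sqrt(2)*s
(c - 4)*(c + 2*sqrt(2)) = c^2 - 4*c + 2*sqrt(2)*c - 8*sqrt(2)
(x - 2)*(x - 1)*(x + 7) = x^3 + 4*x^2 - 19*x + 14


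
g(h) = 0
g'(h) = 0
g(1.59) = 0.00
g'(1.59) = 0.00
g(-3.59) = 0.00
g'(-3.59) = 0.00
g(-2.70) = 0.00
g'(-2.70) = 0.00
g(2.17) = 0.00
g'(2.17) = 0.00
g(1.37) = 0.00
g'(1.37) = 0.00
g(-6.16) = 0.00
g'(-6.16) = 0.00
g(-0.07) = 0.00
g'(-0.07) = 0.00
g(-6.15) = 0.00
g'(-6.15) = 0.00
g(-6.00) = 0.00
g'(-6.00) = 0.00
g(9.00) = 0.00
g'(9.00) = 0.00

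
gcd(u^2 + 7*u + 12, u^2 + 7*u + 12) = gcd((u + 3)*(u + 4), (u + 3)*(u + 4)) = u^2 + 7*u + 12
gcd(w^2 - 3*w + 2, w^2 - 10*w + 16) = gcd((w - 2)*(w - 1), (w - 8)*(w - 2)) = w - 2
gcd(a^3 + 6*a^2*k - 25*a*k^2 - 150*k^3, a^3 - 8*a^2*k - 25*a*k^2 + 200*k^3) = a^2 - 25*k^2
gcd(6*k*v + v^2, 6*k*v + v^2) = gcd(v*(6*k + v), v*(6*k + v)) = 6*k*v + v^2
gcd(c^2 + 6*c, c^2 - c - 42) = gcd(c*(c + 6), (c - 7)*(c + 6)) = c + 6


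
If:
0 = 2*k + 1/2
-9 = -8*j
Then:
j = 9/8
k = -1/4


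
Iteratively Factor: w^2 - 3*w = (w)*(w - 3)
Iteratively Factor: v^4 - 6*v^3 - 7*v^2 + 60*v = (v - 4)*(v^3 - 2*v^2 - 15*v) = v*(v - 4)*(v^2 - 2*v - 15) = v*(v - 5)*(v - 4)*(v + 3)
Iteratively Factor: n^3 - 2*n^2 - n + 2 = (n - 2)*(n^2 - 1) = (n - 2)*(n - 1)*(n + 1)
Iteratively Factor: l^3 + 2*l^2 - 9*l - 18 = (l + 3)*(l^2 - l - 6) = (l + 2)*(l + 3)*(l - 3)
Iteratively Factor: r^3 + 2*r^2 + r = (r + 1)*(r^2 + r) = (r + 1)^2*(r)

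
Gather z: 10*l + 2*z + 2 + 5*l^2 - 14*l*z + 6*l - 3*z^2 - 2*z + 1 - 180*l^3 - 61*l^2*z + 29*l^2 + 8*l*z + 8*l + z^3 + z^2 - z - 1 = -180*l^3 + 34*l^2 + 24*l + z^3 - 2*z^2 + z*(-61*l^2 - 6*l - 1) + 2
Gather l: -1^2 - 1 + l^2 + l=l^2 + l - 2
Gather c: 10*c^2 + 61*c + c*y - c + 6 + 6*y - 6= 10*c^2 + c*(y + 60) + 6*y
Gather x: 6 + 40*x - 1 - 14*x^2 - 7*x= -14*x^2 + 33*x + 5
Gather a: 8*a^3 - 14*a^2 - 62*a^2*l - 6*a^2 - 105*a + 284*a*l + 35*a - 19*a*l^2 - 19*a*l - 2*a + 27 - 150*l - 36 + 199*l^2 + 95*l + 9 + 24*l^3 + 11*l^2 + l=8*a^3 + a^2*(-62*l - 20) + a*(-19*l^2 + 265*l - 72) + 24*l^3 + 210*l^2 - 54*l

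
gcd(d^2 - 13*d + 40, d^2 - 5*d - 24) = d - 8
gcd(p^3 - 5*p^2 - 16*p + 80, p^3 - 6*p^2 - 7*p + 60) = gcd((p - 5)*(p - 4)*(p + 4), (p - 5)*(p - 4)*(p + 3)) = p^2 - 9*p + 20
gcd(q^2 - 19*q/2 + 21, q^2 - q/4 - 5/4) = 1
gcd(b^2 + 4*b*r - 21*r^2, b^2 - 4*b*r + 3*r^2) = -b + 3*r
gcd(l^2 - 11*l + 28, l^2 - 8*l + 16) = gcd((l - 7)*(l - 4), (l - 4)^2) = l - 4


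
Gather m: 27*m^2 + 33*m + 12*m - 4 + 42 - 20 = 27*m^2 + 45*m + 18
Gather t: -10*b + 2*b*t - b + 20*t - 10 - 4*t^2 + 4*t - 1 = -11*b - 4*t^2 + t*(2*b + 24) - 11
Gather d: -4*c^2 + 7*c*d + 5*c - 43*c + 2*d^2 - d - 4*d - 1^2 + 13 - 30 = -4*c^2 - 38*c + 2*d^2 + d*(7*c - 5) - 18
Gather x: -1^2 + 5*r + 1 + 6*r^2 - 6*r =6*r^2 - r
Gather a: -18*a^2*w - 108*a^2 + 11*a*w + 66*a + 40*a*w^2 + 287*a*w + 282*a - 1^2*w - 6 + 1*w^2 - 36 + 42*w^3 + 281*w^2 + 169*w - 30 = a^2*(-18*w - 108) + a*(40*w^2 + 298*w + 348) + 42*w^3 + 282*w^2 + 168*w - 72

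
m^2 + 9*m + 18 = (m + 3)*(m + 6)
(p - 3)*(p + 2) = p^2 - p - 6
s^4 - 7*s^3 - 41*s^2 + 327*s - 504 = (s - 8)*(s - 3)^2*(s + 7)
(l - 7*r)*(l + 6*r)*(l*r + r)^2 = l^4*r^2 - l^3*r^3 + 2*l^3*r^2 - 42*l^2*r^4 - 2*l^2*r^3 + l^2*r^2 - 84*l*r^4 - l*r^3 - 42*r^4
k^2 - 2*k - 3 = (k - 3)*(k + 1)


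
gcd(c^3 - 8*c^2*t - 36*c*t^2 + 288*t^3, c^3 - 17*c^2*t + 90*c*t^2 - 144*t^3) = c^2 - 14*c*t + 48*t^2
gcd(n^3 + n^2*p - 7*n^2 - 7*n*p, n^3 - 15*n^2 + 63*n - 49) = n - 7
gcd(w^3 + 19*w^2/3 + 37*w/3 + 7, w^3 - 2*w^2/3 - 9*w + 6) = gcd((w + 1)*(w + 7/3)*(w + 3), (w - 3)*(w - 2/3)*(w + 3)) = w + 3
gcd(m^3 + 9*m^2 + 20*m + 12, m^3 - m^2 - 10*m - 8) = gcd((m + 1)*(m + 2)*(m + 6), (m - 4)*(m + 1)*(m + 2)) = m^2 + 3*m + 2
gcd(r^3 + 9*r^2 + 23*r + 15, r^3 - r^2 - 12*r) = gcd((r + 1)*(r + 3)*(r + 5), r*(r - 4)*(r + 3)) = r + 3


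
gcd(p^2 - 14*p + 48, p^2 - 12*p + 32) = p - 8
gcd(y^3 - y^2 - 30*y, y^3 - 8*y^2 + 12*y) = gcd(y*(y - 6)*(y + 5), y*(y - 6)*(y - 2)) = y^2 - 6*y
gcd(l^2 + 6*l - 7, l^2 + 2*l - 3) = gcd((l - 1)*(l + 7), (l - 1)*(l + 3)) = l - 1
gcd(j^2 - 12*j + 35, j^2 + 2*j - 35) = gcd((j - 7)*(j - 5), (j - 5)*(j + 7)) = j - 5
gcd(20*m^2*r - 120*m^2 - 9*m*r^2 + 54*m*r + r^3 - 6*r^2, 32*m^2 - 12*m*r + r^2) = -4*m + r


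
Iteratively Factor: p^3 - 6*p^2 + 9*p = (p)*(p^2 - 6*p + 9) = p*(p - 3)*(p - 3)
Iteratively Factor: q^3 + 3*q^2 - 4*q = (q)*(q^2 + 3*q - 4) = q*(q - 1)*(q + 4)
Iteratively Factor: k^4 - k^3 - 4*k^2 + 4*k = (k - 2)*(k^3 + k^2 - 2*k) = k*(k - 2)*(k^2 + k - 2) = k*(k - 2)*(k - 1)*(k + 2)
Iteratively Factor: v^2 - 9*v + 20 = (v - 5)*(v - 4)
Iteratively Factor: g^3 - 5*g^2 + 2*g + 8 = (g + 1)*(g^2 - 6*g + 8) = (g - 4)*(g + 1)*(g - 2)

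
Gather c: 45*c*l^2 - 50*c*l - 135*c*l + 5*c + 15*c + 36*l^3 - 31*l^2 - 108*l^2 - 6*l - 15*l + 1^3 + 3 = c*(45*l^2 - 185*l + 20) + 36*l^3 - 139*l^2 - 21*l + 4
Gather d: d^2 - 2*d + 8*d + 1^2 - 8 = d^2 + 6*d - 7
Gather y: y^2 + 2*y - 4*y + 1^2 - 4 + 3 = y^2 - 2*y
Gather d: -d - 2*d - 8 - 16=-3*d - 24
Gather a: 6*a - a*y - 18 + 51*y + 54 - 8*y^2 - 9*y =a*(6 - y) - 8*y^2 + 42*y + 36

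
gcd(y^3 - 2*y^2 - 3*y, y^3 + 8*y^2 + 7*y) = y^2 + y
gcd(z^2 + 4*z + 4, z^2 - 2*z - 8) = z + 2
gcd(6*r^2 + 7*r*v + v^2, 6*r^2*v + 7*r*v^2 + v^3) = 6*r^2 + 7*r*v + v^2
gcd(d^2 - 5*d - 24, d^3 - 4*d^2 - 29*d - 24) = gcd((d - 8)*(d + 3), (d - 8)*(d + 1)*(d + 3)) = d^2 - 5*d - 24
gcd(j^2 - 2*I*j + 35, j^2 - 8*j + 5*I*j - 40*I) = j + 5*I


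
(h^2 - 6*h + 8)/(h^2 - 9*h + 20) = (h - 2)/(h - 5)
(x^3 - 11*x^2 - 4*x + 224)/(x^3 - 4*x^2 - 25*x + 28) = (x - 8)/(x - 1)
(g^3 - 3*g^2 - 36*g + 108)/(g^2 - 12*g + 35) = (g^3 - 3*g^2 - 36*g + 108)/(g^2 - 12*g + 35)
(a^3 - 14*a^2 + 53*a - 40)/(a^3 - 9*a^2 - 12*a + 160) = (a - 1)/(a + 4)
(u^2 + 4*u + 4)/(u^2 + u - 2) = (u + 2)/(u - 1)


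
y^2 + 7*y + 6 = (y + 1)*(y + 6)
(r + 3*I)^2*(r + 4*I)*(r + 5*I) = r^4 + 15*I*r^3 - 83*r^2 - 201*I*r + 180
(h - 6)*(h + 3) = h^2 - 3*h - 18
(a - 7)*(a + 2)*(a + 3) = a^3 - 2*a^2 - 29*a - 42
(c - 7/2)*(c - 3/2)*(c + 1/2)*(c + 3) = c^4 - 3*c^3/2 - 43*c^2/4 + 87*c/8 + 63/8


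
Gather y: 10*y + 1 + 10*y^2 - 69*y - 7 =10*y^2 - 59*y - 6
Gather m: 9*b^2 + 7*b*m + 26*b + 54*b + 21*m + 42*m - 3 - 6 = 9*b^2 + 80*b + m*(7*b + 63) - 9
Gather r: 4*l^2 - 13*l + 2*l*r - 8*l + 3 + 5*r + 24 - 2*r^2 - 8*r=4*l^2 - 21*l - 2*r^2 + r*(2*l - 3) + 27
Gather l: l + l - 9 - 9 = 2*l - 18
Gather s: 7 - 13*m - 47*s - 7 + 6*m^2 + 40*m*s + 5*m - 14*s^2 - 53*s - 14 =6*m^2 - 8*m - 14*s^2 + s*(40*m - 100) - 14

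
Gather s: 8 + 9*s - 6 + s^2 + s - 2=s^2 + 10*s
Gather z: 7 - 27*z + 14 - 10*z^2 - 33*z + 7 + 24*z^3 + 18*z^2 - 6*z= 24*z^3 + 8*z^2 - 66*z + 28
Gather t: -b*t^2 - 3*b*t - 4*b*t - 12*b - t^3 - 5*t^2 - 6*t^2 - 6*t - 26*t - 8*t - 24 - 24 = -12*b - t^3 + t^2*(-b - 11) + t*(-7*b - 40) - 48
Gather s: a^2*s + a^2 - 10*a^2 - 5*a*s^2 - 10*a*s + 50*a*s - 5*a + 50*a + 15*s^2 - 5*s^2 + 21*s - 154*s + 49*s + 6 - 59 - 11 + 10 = -9*a^2 + 45*a + s^2*(10 - 5*a) + s*(a^2 + 40*a - 84) - 54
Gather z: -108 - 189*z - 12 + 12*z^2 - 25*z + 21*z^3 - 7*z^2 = 21*z^3 + 5*z^2 - 214*z - 120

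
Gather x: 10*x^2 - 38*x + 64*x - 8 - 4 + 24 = 10*x^2 + 26*x + 12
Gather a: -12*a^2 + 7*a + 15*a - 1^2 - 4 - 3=-12*a^2 + 22*a - 8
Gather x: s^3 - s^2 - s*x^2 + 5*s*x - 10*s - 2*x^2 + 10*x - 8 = s^3 - s^2 - 10*s + x^2*(-s - 2) + x*(5*s + 10) - 8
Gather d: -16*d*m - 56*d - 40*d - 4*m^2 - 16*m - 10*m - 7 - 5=d*(-16*m - 96) - 4*m^2 - 26*m - 12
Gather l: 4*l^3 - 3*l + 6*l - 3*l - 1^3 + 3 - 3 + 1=4*l^3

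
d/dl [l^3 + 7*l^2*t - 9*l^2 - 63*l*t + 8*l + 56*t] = 3*l^2 + 14*l*t - 18*l - 63*t + 8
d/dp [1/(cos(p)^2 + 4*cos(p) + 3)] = 2*(cos(p) + 2)*sin(p)/(cos(p)^2 + 4*cos(p) + 3)^2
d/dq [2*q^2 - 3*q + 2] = 4*q - 3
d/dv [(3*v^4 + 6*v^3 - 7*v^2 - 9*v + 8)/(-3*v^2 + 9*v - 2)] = (-18*v^5 + 63*v^4 + 84*v^3 - 126*v^2 + 76*v - 54)/(9*v^4 - 54*v^3 + 93*v^2 - 36*v + 4)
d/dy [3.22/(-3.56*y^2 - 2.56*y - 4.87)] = (22.9264*y + 8.2432)/(3.56*y^2 + 2.56*y + 4.87)^2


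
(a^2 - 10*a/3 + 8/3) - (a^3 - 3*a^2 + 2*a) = -a^3 + 4*a^2 - 16*a/3 + 8/3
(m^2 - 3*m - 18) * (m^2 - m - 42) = m^4 - 4*m^3 - 57*m^2 + 144*m + 756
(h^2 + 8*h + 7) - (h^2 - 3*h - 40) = 11*h + 47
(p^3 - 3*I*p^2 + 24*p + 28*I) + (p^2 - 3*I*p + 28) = p^3 + p^2 - 3*I*p^2 + 24*p - 3*I*p + 28 + 28*I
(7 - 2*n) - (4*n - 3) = 10 - 6*n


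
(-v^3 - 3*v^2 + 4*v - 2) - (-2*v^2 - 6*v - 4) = -v^3 - v^2 + 10*v + 2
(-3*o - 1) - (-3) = 2 - 3*o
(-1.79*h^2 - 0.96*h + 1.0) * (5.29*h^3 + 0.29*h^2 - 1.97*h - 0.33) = -9.4691*h^5 - 5.5975*h^4 + 8.5379*h^3 + 2.7719*h^2 - 1.6532*h - 0.33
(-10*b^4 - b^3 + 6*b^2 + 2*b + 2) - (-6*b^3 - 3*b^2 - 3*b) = -10*b^4 + 5*b^3 + 9*b^2 + 5*b + 2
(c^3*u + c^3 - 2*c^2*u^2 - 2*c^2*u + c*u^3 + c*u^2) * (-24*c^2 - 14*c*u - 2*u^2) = -24*c^5*u - 24*c^5 + 34*c^4*u^2 + 34*c^4*u + 2*c^3*u^3 + 2*c^3*u^2 - 10*c^2*u^4 - 10*c^2*u^3 - 2*c*u^5 - 2*c*u^4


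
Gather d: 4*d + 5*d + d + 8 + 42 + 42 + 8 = 10*d + 100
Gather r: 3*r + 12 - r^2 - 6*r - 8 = -r^2 - 3*r + 4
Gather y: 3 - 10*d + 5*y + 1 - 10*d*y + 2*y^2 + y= -10*d + 2*y^2 + y*(6 - 10*d) + 4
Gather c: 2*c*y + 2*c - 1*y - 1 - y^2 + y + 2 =c*(2*y + 2) - y^2 + 1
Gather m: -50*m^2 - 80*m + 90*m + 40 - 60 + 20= -50*m^2 + 10*m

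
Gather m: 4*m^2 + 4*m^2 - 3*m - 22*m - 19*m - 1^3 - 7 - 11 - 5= 8*m^2 - 44*m - 24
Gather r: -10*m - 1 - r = -10*m - r - 1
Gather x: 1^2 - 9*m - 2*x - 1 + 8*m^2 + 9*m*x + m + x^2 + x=8*m^2 - 8*m + x^2 + x*(9*m - 1)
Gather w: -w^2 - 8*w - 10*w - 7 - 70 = -w^2 - 18*w - 77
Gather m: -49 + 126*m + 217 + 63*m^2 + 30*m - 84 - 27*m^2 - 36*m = 36*m^2 + 120*m + 84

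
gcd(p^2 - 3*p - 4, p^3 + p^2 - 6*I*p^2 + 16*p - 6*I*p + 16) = p + 1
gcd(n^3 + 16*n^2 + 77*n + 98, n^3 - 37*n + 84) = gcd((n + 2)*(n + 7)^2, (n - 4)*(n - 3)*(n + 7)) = n + 7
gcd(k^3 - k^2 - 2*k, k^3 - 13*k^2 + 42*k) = k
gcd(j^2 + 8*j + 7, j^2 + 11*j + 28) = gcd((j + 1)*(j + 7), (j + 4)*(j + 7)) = j + 7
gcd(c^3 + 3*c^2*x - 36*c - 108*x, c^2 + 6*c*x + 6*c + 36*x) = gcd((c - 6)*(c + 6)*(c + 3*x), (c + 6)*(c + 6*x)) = c + 6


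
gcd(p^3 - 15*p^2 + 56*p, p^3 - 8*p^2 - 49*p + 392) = p^2 - 15*p + 56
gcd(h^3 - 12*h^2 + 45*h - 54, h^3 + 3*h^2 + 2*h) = 1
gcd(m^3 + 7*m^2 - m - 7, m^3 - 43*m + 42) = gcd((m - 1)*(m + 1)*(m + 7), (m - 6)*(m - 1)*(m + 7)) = m^2 + 6*m - 7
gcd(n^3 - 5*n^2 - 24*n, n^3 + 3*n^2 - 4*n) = n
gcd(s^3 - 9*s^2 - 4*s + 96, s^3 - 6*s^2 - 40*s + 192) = s^2 - 12*s + 32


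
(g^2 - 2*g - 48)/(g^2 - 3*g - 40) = (g + 6)/(g + 5)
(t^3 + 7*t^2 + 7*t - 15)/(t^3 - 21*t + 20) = (t + 3)/(t - 4)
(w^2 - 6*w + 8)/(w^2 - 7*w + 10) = (w - 4)/(w - 5)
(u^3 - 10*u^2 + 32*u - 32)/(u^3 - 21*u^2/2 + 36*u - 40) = 2*(u - 2)/(2*u - 5)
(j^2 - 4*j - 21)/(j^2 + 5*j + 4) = (j^2 - 4*j - 21)/(j^2 + 5*j + 4)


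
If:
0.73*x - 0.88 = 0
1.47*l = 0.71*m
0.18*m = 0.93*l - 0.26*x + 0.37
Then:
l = -0.10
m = -0.21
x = 1.21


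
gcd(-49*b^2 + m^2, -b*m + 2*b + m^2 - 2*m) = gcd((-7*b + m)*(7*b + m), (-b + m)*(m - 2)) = 1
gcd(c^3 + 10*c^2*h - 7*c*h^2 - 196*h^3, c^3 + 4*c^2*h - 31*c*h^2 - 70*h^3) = c + 7*h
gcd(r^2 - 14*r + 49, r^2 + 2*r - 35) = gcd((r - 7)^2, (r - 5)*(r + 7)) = 1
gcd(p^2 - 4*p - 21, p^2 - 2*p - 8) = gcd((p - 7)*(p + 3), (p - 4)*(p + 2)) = 1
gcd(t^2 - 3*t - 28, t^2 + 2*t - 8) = t + 4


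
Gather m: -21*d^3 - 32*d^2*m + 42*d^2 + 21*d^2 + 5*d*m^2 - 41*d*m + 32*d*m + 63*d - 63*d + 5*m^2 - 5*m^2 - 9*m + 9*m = -21*d^3 + 63*d^2 + 5*d*m^2 + m*(-32*d^2 - 9*d)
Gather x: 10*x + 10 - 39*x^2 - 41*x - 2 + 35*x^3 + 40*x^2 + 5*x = 35*x^3 + x^2 - 26*x + 8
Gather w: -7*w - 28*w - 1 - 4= -35*w - 5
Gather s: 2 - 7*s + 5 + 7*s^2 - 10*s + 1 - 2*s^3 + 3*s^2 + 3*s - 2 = -2*s^3 + 10*s^2 - 14*s + 6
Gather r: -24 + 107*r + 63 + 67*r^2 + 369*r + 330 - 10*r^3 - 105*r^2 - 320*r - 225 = -10*r^3 - 38*r^2 + 156*r + 144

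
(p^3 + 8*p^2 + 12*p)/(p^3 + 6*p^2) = (p + 2)/p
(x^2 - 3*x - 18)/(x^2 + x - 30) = (x^2 - 3*x - 18)/(x^2 + x - 30)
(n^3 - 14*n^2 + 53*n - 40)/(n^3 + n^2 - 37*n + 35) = (n - 8)/(n + 7)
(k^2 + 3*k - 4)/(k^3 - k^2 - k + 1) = (k + 4)/(k^2 - 1)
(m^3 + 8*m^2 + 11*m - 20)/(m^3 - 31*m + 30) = (m^2 + 9*m + 20)/(m^2 + m - 30)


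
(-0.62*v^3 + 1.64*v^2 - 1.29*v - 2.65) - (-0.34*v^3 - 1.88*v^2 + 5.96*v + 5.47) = -0.28*v^3 + 3.52*v^2 - 7.25*v - 8.12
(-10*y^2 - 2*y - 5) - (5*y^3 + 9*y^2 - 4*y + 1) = -5*y^3 - 19*y^2 + 2*y - 6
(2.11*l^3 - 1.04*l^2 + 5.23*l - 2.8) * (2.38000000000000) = 5.0218*l^3 - 2.4752*l^2 + 12.4474*l - 6.664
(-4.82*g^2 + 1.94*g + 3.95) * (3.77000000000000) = -18.1714*g^2 + 7.3138*g + 14.8915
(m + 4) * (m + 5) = m^2 + 9*m + 20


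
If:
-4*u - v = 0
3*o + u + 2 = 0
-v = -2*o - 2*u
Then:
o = -3/4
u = 1/4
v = -1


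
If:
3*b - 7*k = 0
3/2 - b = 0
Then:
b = 3/2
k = 9/14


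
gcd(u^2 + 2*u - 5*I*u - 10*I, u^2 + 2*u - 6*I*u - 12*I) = u + 2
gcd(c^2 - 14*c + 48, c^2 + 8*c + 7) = 1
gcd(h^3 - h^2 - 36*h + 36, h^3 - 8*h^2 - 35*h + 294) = h + 6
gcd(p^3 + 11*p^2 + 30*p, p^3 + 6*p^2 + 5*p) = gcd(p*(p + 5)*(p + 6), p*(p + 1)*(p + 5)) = p^2 + 5*p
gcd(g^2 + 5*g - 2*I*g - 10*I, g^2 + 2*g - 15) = g + 5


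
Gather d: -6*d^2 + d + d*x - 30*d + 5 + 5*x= -6*d^2 + d*(x - 29) + 5*x + 5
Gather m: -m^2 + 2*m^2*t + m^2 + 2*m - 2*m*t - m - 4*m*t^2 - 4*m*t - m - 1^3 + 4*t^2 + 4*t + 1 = 2*m^2*t + m*(-4*t^2 - 6*t) + 4*t^2 + 4*t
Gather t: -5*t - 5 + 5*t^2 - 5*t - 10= 5*t^2 - 10*t - 15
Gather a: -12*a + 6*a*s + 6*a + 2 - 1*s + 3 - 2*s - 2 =a*(6*s - 6) - 3*s + 3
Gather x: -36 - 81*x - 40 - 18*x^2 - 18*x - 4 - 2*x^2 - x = -20*x^2 - 100*x - 80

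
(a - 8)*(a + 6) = a^2 - 2*a - 48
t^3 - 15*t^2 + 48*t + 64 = (t - 8)^2*(t + 1)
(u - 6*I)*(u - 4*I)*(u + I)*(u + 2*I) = u^4 - 7*I*u^3 + 4*u^2 - 52*I*u + 48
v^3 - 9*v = v*(v - 3)*(v + 3)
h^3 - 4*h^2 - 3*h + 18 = (h - 3)^2*(h + 2)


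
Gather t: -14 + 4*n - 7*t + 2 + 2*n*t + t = 4*n + t*(2*n - 6) - 12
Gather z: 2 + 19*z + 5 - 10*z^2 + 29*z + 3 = -10*z^2 + 48*z + 10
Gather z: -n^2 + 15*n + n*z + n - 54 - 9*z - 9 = -n^2 + 16*n + z*(n - 9) - 63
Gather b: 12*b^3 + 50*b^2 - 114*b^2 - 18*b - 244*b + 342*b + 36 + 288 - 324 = 12*b^3 - 64*b^2 + 80*b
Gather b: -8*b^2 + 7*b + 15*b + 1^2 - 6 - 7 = -8*b^2 + 22*b - 12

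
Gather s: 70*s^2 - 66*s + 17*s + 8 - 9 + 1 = 70*s^2 - 49*s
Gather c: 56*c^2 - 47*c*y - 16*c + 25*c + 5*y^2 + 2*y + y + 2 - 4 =56*c^2 + c*(9 - 47*y) + 5*y^2 + 3*y - 2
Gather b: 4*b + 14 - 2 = 4*b + 12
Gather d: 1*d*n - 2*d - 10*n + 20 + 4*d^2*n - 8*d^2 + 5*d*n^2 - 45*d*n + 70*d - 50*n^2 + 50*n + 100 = d^2*(4*n - 8) + d*(5*n^2 - 44*n + 68) - 50*n^2 + 40*n + 120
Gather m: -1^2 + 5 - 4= 0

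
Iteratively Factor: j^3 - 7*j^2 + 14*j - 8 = (j - 2)*(j^2 - 5*j + 4) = (j - 2)*(j - 1)*(j - 4)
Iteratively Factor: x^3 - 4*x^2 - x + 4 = (x + 1)*(x^2 - 5*x + 4) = (x - 4)*(x + 1)*(x - 1)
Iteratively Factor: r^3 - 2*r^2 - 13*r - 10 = (r - 5)*(r^2 + 3*r + 2) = (r - 5)*(r + 2)*(r + 1)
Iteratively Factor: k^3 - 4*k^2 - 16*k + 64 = (k + 4)*(k^2 - 8*k + 16) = (k - 4)*(k + 4)*(k - 4)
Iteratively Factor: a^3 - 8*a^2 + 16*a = (a - 4)*(a^2 - 4*a) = (a - 4)^2*(a)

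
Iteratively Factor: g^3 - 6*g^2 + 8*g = (g - 2)*(g^2 - 4*g) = g*(g - 2)*(g - 4)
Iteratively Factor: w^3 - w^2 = (w - 1)*(w^2) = w*(w - 1)*(w)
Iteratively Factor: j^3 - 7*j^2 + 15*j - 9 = (j - 3)*(j^2 - 4*j + 3) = (j - 3)^2*(j - 1)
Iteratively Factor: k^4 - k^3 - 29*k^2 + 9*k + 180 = (k + 4)*(k^3 - 5*k^2 - 9*k + 45) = (k + 3)*(k + 4)*(k^2 - 8*k + 15) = (k - 3)*(k + 3)*(k + 4)*(k - 5)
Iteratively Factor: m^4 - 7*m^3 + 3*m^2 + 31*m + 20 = (m - 4)*(m^3 - 3*m^2 - 9*m - 5) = (m - 4)*(m + 1)*(m^2 - 4*m - 5) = (m - 4)*(m + 1)^2*(m - 5)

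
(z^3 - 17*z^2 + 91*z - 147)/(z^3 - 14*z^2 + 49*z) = (z - 3)/z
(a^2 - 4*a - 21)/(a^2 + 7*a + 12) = (a - 7)/(a + 4)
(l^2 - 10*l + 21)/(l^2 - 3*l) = (l - 7)/l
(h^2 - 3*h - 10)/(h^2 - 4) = (h - 5)/(h - 2)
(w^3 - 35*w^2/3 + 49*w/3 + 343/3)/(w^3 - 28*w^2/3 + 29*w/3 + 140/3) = (3*w^2 - 14*w - 49)/(3*w^2 - 7*w - 20)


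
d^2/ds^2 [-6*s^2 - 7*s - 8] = -12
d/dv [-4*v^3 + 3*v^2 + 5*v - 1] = -12*v^2 + 6*v + 5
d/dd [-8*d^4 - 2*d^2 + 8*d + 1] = -32*d^3 - 4*d + 8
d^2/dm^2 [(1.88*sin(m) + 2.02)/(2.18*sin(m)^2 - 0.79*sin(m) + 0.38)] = (-8.93451199999999*sin(m)^5 - 41.637128*sin(m)^4 + 37.649908*sin(m)^3 + 62.467502*sin(m)^2 - 31.095292*sin(m) + 0.303380000000002)/(10.360232*sin(m)^6 - 11.263188*sin(m)^5 + 9.49935*sin(m)^4 - 4.419655*sin(m)^3 + 1.65585*sin(m)^2 - 0.342228*sin(m) + 0.054872)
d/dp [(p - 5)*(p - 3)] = 2*p - 8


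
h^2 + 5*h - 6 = (h - 1)*(h + 6)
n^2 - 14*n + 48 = (n - 8)*(n - 6)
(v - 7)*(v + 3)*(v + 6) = v^3 + 2*v^2 - 45*v - 126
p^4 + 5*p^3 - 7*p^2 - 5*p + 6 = (p - 1)^2*(p + 1)*(p + 6)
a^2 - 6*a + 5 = (a - 5)*(a - 1)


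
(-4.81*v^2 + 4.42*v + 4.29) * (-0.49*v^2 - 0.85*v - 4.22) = 2.3569*v^4 + 1.9227*v^3 + 14.4391*v^2 - 22.2989*v - 18.1038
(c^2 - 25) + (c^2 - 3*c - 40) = 2*c^2 - 3*c - 65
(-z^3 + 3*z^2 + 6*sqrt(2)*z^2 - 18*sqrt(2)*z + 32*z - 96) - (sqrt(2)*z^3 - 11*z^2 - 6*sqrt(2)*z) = -sqrt(2)*z^3 - z^3 + 6*sqrt(2)*z^2 + 14*z^2 - 12*sqrt(2)*z + 32*z - 96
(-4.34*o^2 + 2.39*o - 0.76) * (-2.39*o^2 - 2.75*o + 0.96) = 10.3726*o^4 + 6.2229*o^3 - 8.9225*o^2 + 4.3844*o - 0.7296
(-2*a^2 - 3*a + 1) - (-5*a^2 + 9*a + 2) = 3*a^2 - 12*a - 1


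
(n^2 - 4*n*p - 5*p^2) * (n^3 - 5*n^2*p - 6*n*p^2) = n^5 - 9*n^4*p + 9*n^3*p^2 + 49*n^2*p^3 + 30*n*p^4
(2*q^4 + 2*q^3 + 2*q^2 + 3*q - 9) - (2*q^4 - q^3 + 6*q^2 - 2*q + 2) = 3*q^3 - 4*q^2 + 5*q - 11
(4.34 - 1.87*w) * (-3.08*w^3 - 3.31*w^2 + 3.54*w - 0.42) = 5.7596*w^4 - 7.1775*w^3 - 20.9852*w^2 + 16.149*w - 1.8228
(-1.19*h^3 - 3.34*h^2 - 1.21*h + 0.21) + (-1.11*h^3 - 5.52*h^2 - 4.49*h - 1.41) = -2.3*h^3 - 8.86*h^2 - 5.7*h - 1.2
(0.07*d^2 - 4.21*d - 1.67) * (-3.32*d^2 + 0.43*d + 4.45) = -0.2324*d^4 + 14.0073*d^3 + 4.0456*d^2 - 19.4526*d - 7.4315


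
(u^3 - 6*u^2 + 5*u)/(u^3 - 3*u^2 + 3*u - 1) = u*(u - 5)/(u^2 - 2*u + 1)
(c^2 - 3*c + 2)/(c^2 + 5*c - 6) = (c - 2)/(c + 6)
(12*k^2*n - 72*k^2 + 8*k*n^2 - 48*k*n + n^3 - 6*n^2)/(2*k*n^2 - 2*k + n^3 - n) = (6*k*n - 36*k + n^2 - 6*n)/(n^2 - 1)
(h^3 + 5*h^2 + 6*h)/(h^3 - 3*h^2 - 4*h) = (h^2 + 5*h + 6)/(h^2 - 3*h - 4)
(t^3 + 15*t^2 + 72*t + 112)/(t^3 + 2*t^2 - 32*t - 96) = (t + 7)/(t - 6)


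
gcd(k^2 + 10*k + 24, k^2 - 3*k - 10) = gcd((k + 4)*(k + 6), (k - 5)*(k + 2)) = 1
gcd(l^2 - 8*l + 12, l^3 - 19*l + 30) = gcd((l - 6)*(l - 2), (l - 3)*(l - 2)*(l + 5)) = l - 2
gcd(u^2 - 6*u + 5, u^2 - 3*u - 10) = u - 5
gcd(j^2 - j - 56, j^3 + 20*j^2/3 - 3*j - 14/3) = j + 7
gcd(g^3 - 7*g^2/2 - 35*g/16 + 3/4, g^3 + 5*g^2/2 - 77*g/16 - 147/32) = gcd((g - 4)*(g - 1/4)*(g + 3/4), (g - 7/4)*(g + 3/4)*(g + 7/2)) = g + 3/4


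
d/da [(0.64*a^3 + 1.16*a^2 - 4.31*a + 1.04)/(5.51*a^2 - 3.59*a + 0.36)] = (3.5264*a^4 - 4.5952*a^3 + 20.2749*a^2 - 10.6256*a + 2.182)/(30.3601*a^4 - 39.5618*a^3 + 16.8553*a^2 - 2.5848*a + 0.1296)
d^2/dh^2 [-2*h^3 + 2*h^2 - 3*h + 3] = 4 - 12*h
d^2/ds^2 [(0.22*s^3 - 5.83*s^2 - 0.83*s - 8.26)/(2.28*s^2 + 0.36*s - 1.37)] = (-2.8421709430404e-14*s^4 + 2.372592*s^3 - 367.547256*s^2 - 53.756868*s - 76.44623)/(11.852352*s^6 + 5.614272*s^5 - 20.47896*s^4 - 6.70032*s^3 + 12.30534*s^2 + 2.027052*s - 2.571353)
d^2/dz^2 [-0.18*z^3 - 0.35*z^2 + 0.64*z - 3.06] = -1.08*z - 0.7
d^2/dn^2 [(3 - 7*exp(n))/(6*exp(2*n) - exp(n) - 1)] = (-252*exp(4*n) + 390*exp(3*n) - 306*exp(2*n) + 82*exp(n) - 10)*exp(n)/(216*exp(6*n) - 108*exp(5*n) - 90*exp(4*n) + 35*exp(3*n) + 15*exp(2*n) - 3*exp(n) - 1)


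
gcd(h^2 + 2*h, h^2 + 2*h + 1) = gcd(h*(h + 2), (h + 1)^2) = 1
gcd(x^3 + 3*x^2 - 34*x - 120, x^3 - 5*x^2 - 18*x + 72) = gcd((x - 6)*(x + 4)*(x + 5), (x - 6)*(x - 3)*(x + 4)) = x^2 - 2*x - 24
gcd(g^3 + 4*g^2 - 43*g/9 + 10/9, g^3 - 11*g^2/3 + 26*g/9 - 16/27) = g^2 - g + 2/9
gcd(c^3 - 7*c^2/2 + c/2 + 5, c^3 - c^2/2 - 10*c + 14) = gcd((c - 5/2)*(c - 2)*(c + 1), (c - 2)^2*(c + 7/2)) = c - 2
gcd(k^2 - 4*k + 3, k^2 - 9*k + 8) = k - 1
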